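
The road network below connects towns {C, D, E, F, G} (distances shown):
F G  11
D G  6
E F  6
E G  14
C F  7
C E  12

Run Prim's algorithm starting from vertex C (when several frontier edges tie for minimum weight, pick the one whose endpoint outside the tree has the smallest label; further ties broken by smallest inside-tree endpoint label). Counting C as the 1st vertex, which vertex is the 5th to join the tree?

Prim's algorithm from C:
Step 1: frontier [C F 7, C E 12] → take C F (7); add F.
Step 2: frontier [C E 12, E F 6, F G 11] → take E F (6); add E.
Step 3: frontier [E G 14, F G 11] → take F G (11); add G.
Step 4: frontier [D G 6] → take D G (6); add D.
Vertex order: C, F, E, G, D. The 5th vertex is D.

D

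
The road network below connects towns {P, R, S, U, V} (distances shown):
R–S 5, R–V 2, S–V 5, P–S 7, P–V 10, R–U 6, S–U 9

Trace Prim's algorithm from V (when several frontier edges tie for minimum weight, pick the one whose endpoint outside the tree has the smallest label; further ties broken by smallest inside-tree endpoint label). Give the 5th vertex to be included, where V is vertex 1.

Prim's algorithm from V:
Step 1: frontier [R–V 2, S–V 5, P–V 10] → take R–V (2); add R.
Step 2: frontier [R–S 5, R–U 6, S–V 5, P–V 10] → take R–S (5); add S.
Step 3: frontier [R–U 6, P–S 7, S–U 9, P–V 10] → take R–U (6); add U.
Step 4: frontier [P–S 7, P–V 10] → take P–S (7); add P.
Vertex order: V, R, S, U, P. The 5th vertex is P.

P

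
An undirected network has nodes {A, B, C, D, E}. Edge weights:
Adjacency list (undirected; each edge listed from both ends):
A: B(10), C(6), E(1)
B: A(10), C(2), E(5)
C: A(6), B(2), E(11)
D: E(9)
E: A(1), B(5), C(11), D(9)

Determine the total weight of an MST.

17

Prim, starting at D.
Step 1: cheapest edge leaving the tree is D-E (9); add E.
Step 2: cheapest edge leaving the tree is A-E (1); add A.
Step 3: cheapest edge leaving the tree is B-E (5); add B.
Step 4: cheapest edge leaving the tree is B-C (2); add C.
MST edges: D-E, A-E, B-E, B-C; total weight 9+1+5+2 = 17.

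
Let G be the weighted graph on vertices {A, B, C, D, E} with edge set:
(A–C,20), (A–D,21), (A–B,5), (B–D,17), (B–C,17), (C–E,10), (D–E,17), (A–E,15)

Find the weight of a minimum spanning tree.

47

Kruskal's algorithm — process edges by increasing weight (ties by edge label):
A–B (5): add — endpoints in different components.
C–E (10): add — endpoints in different components.
A–E (15): add — endpoints in different components.
B–C (17): skip — B and C already connected.
B–D (17): add — endpoints in different components.
MST edges: A–B, C–E, A–E, B–D; total weight 5+10+15+17 = 47.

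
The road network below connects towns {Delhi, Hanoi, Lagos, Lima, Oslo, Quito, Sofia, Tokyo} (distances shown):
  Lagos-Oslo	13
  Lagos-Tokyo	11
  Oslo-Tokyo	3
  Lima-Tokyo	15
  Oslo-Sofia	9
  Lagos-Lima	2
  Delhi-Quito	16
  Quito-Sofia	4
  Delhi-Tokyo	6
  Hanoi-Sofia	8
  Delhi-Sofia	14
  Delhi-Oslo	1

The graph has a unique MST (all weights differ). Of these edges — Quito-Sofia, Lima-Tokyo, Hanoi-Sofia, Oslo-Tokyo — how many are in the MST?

Sort edges by weight, then run Kruskal:
Delhi-Oslo (1): add — endpoints in different components.
Lagos-Lima (2): add — endpoints in different components.
Oslo-Tokyo (3): add — endpoints in different components.
Quito-Sofia (4): add — endpoints in different components.
Delhi-Tokyo (6): skip — Delhi and Tokyo already connected.
Hanoi-Sofia (8): add — endpoints in different components.
Oslo-Sofia (9): add — endpoints in different components.
Lagos-Tokyo (11): add — endpoints in different components.
MST edge set: {Delhi-Oslo, Lagos-Lima, Oslo-Tokyo, Quito-Sofia, Hanoi-Sofia, Oslo-Sofia, Lagos-Tokyo}.
Of the listed edges, {Quito-Sofia, Hanoi-Sofia, Oslo-Tokyo} are in the MST → 3.

3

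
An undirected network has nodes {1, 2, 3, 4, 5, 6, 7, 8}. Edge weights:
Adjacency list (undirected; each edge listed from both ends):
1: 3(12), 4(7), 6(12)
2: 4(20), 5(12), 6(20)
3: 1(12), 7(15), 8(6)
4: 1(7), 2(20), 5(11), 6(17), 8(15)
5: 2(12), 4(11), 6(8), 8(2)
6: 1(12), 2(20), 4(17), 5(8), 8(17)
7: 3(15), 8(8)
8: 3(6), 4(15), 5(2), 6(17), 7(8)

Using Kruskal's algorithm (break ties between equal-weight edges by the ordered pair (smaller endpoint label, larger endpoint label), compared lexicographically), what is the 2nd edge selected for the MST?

3-8

Kruskal: consider edges lightest-first.
5 8 (2): add — endpoints in different components.
3 8 (6): add — endpoints in different components.
1 4 (7): add — endpoints in different components.
5 6 (8): add — endpoints in different components.
7 8 (8): add — endpoints in different components.
4 5 (11): add — endpoints in different components.
1 3 (12): skip — 1 and 3 already connected.
1 6 (12): skip — 1 and 6 already connected.
2 5 (12): add — endpoints in different components.
The 2nd edge added is 3 8.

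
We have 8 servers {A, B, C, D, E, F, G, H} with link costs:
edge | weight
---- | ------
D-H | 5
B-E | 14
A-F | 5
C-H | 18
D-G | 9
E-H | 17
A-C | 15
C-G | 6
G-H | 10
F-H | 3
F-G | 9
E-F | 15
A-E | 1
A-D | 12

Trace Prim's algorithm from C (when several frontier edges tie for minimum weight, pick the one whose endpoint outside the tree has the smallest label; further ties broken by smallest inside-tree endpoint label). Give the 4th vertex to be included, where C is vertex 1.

H

Prim, starting at C.
Step 1: frontier [C-G 6, A-C 15, C-H 18] → take C-G (6); add G.
Step 2: frontier [A-C 15, C-H 18, D-G 9, F-G 9, G-H 10] → take D-G (9); add D.
Step 3: frontier [A-C 15, C-H 18, D-H 5, A-D 12, F-G 9, G-H 10] → take D-H (5); add H.
Step 4: frontier [A-C 15, A-D 12, F-G 9, F-H 3, E-H 17] → take F-H (3); add F.
Step 5: frontier [A-C 15, A-D 12, A-F 5, E-F 15, E-H 17] → take A-F (5); add A.
Step 6: frontier [A-E 1, E-F 15, E-H 17] → take A-E (1); add E.
Step 7: frontier [B-E 14] → take B-E (14); add B.
Vertex order: C, G, D, H, F, A, E, B. The 4th vertex is H.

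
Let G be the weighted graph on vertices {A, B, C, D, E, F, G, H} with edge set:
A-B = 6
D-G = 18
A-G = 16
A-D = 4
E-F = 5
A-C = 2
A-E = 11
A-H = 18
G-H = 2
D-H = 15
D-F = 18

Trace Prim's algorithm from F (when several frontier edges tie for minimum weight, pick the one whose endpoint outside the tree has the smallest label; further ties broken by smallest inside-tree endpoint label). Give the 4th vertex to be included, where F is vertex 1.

C

Grow the tree from F using Prim:
Step 1: cheapest edge leaving the tree is E-F (5); add E.
Step 2: cheapest edge leaving the tree is A-E (11); add A.
Step 3: cheapest edge leaving the tree is A-C (2); add C.
Step 4: cheapest edge leaving the tree is A-D (4); add D.
Step 5: cheapest edge leaving the tree is A-B (6); add B.
Step 6: cheapest edge leaving the tree is D-H (15); add H.
Step 7: cheapest edge leaving the tree is G-H (2); add G.
Vertex order: F, E, A, C, D, B, H, G. The 4th vertex is C.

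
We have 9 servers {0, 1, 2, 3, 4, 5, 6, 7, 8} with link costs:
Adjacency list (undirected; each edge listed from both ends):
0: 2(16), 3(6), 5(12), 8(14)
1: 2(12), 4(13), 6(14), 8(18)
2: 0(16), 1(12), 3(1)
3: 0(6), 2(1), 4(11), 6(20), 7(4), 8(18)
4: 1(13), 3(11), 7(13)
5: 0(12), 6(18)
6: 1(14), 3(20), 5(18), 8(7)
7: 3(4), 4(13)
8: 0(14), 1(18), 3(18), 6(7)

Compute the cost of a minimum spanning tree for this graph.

Kruskal: consider edges lightest-first.
2-3 (1): add — endpoints in different components.
3-7 (4): add — endpoints in different components.
0-3 (6): add — endpoints in different components.
6-8 (7): add — endpoints in different components.
3-4 (11): add — endpoints in different components.
0-5 (12): add — endpoints in different components.
1-2 (12): add — endpoints in different components.
1-4 (13): skip — 1 and 4 already connected.
4-7 (13): skip — 4 and 7 already connected.
0-8 (14): add — endpoints in different components.
MST edges: 2-3, 3-7, 0-3, 6-8, 3-4, 0-5, 1-2, 0-8; total weight 1+4+6+7+11+12+12+14 = 67.

67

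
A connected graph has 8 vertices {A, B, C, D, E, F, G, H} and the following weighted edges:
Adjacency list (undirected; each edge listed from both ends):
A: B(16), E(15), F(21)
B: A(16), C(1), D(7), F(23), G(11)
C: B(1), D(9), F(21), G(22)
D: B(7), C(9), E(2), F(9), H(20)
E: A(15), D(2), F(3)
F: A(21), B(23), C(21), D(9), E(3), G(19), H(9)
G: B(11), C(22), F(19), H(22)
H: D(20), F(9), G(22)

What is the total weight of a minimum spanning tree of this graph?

Grow the tree from A using Prim:
Step 1: cheapest edge leaving the tree is A-E (15); add E.
Step 2: cheapest edge leaving the tree is D-E (2); add D.
Step 3: cheapest edge leaving the tree is E-F (3); add F.
Step 4: cheapest edge leaving the tree is B-D (7); add B.
Step 5: cheapest edge leaving the tree is B-C (1); add C.
Step 6: cheapest edge leaving the tree is F-H (9); add H.
Step 7: cheapest edge leaving the tree is B-G (11); add G.
MST edges: A-E, D-E, E-F, B-D, B-C, F-H, B-G; total weight 15+2+3+7+1+9+11 = 48.

48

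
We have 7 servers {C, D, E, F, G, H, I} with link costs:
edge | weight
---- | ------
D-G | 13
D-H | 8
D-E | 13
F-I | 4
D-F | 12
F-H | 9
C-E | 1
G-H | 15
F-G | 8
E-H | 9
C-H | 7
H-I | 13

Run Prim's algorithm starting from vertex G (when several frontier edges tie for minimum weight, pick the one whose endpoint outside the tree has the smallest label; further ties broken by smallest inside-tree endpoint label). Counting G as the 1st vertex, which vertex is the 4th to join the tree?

H

Prim's algorithm from G:
Step 1: cheapest edge leaving the tree is F-G (8); add F.
Step 2: cheapest edge leaving the tree is F-I (4); add I.
Step 3: cheapest edge leaving the tree is F-H (9); add H.
Step 4: cheapest edge leaving the tree is C-H (7); add C.
Step 5: cheapest edge leaving the tree is C-E (1); add E.
Step 6: cheapest edge leaving the tree is D-H (8); add D.
Vertex order: G, F, I, H, C, E, D. The 4th vertex is H.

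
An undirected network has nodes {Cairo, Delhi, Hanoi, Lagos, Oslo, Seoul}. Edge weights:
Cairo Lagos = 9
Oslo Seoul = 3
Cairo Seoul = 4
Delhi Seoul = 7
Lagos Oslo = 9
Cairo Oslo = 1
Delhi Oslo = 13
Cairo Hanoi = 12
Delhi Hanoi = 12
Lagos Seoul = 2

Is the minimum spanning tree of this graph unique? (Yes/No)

Kruskal: consider edges lightest-first.
Cairo Oslo (1): add — endpoints in different components.
Lagos Seoul (2): add — endpoints in different components.
Oslo Seoul (3): add — endpoints in different components.
Cairo Seoul (4): skip — Seoul and Cairo already connected.
Delhi Seoul (7): add — endpoints in different components.
Cairo Lagos (9): skip — Lagos and Cairo already connected.
Lagos Oslo (9): skip — Lagos and Oslo already connected.
Cairo Hanoi (12): add — endpoints in different components.
Non-tree edge Delhi Hanoi has weight 12, equal to the heaviest edge on its tree cycle — swapping gives another MST of the same weight. Not unique.

No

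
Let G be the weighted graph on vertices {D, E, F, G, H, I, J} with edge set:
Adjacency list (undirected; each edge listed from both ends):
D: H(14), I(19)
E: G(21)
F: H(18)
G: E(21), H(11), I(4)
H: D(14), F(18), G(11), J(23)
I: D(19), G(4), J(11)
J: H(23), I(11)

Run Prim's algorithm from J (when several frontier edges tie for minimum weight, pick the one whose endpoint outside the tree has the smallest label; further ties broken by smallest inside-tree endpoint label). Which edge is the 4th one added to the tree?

Grow the tree from J using Prim:
Step 1: cheapest edge leaving the tree is I–J (11); add I.
Step 2: cheapest edge leaving the tree is G–I (4); add G.
Step 3: cheapest edge leaving the tree is G–H (11); add H.
Step 4: cheapest edge leaving the tree is D–H (14); add D.
Step 5: cheapest edge leaving the tree is F–H (18); add F.
Step 6: cheapest edge leaving the tree is E–G (21); add E.
The 4th edge added is D–H.

D-H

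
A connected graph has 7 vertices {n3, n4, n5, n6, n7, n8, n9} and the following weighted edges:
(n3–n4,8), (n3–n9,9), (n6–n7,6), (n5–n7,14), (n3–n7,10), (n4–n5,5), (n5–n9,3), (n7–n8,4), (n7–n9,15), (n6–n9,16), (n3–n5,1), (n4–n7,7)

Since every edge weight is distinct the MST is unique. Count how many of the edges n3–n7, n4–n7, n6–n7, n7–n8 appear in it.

3

Kruskal's algorithm — process edges by increasing weight (ties by edge label):
n3–n5 (1): add — endpoints in different components.
n5–n9 (3): add — endpoints in different components.
n7–n8 (4): add — endpoints in different components.
n4–n5 (5): add — endpoints in different components.
n6–n7 (6): add — endpoints in different components.
n4–n7 (7): add — endpoints in different components.
MST edge set: {n3–n5, n5–n9, n7–n8, n4–n5, n6–n7, n4–n7}.
Of the listed edges, {n4–n7, n6–n7, n7–n8} are in the MST → 3.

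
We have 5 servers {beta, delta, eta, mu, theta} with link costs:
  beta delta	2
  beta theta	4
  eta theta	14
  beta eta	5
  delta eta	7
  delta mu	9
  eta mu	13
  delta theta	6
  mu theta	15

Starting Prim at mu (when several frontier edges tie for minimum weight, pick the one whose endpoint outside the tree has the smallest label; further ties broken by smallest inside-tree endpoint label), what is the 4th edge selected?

beta-eta

Prim, starting at mu.
Step 1: frontier [delta mu 9, eta mu 13, mu theta 15] → take delta mu (9); add delta.
Step 2: frontier [beta delta 2, delta theta 6, delta eta 7, eta mu 13, mu theta 15] → take beta delta (2); add beta.
Step 3: frontier [beta theta 4, beta eta 5, delta theta 6, delta eta 7, eta mu 13, mu theta 15] → take beta theta (4); add theta.
Step 4: frontier [beta eta 5, delta eta 7, eta mu 13, eta theta 14] → take beta eta (5); add eta.
The 4th edge added is beta eta.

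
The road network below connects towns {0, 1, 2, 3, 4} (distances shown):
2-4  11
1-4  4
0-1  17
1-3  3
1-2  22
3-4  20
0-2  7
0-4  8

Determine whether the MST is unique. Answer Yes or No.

Yes

Sort edges by weight, then run Kruskal:
1-3 (3): add — endpoints in different components.
1-4 (4): add — endpoints in different components.
0-2 (7): add — endpoints in different components.
0-4 (8): add — endpoints in different components.
Every non-tree edge has weight strictly greater than the heaviest edge on the tree path between its endpoints, so the MST is unique.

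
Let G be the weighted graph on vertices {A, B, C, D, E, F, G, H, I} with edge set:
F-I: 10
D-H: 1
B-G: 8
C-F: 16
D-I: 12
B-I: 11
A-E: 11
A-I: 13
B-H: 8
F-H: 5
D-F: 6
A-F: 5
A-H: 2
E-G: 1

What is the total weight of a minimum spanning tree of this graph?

Prim, starting at I.
Step 1: frontier [F-I 10, B-I 11, D-I 12, A-I 13] → take F-I (10); add F.
Step 2: frontier [A-F 5, F-H 5, D-F 6, C-F 16, B-I 11, D-I 12, A-I 13] → take A-F (5); add A.
Step 3: frontier [A-H 2, A-E 11, F-H 5, D-F 6, C-F 16, B-I 11, D-I 12] → take A-H (2); add H.
Step 4: frontier [A-E 11, D-F 6, C-F 16, D-H 1, B-H 8, B-I 11, D-I 12] → take D-H (1); add D.
Step 5: frontier [A-E 11, C-F 16, B-H 8, B-I 11] → take B-H (8); add B.
Step 6: frontier [A-E 11, B-G 8, C-F 16] → take B-G (8); add G.
Step 7: frontier [A-E 11, C-F 16, E-G 1] → take E-G (1); add E.
Step 8: frontier [C-F 16] → take C-F (16); add C.
MST edges: F-I, A-F, A-H, D-H, B-H, B-G, E-G, C-F; total weight 10+5+2+1+8+8+1+16 = 51.

51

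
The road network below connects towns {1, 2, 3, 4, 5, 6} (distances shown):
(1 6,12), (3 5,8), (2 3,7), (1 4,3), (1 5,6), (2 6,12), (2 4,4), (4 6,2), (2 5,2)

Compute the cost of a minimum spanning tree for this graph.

18

Sort edges by weight, then run Kruskal:
2 5 (2): add — endpoints in different components.
4 6 (2): add — endpoints in different components.
1 4 (3): add — endpoints in different components.
2 4 (4): add — endpoints in different components.
1 5 (6): skip — 1 and 5 already connected.
2 3 (7): add — endpoints in different components.
MST edges: 2 5, 4 6, 1 4, 2 4, 2 3; total weight 2+2+3+4+7 = 18.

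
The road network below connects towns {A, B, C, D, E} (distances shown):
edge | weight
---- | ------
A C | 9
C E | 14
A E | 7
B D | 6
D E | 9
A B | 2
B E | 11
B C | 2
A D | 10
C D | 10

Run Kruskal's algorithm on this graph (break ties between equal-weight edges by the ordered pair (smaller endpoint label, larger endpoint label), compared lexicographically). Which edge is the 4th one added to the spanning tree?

Kruskal: consider edges lightest-first.
A B (2): add — endpoints in different components.
B C (2): add — endpoints in different components.
B D (6): add — endpoints in different components.
A E (7): add — endpoints in different components.
The 4th edge added is A E.

A-E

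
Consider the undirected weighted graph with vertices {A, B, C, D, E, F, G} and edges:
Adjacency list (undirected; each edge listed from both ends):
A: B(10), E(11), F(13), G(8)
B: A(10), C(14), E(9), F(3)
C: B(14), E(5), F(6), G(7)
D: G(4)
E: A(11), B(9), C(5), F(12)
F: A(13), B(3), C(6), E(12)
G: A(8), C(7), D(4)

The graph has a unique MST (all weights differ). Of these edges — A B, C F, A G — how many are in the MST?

2

Kruskal's algorithm — process edges by increasing weight (ties by edge label):
B F (3): add. Components now {A} {B,F} {C} {D} {E} {G}
D G (4): add. Components now {A} {B,F} {C} {D,G} {E}
C E (5): add. Components now {A} {B,F} {C,E} {D,G}
C F (6): add. Components now {A} {B,C,E,F} {D,G}
C G (7): add. Components now {A} {B,C,D,E,F,G}
A G (8): add. Components now {A,B,C,D,E,F,G}
MST edge set: {B F, D G, C E, C F, C G, A G}.
Of the listed edges, {C F, A G} are in the MST → 2.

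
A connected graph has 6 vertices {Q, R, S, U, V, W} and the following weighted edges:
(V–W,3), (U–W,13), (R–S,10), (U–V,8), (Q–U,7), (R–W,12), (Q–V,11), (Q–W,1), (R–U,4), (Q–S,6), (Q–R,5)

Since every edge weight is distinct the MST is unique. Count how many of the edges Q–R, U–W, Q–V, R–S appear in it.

1

Kruskal's algorithm — process edges by increasing weight (ties by edge label):
Q–W (1): add. Components now {Q,W} {R} {U} {V} {S}
V–W (3): add. Components now {Q,V,W} {R} {U} {S}
R–U (4): add. Components now {Q,V,W} {R,U} {S}
Q–R (5): add. Components now {Q,R,U,V,W} {S}
Q–S (6): add. Components now {Q,R,S,U,V,W}
MST edge set: {Q–W, V–W, R–U, Q–R, Q–S}.
Of the listed edges, {Q–R} are in the MST → 1.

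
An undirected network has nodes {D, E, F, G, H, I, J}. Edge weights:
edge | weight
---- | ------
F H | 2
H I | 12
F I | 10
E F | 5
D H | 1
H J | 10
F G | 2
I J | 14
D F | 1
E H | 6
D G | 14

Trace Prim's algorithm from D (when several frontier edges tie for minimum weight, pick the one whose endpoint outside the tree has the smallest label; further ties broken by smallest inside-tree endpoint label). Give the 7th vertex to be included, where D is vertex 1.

J

Prim's algorithm from D:
Step 1: cheapest edge leaving the tree is D F (1); add F.
Step 2: cheapest edge leaving the tree is D H (1); add H.
Step 3: cheapest edge leaving the tree is F G (2); add G.
Step 4: cheapest edge leaving the tree is E F (5); add E.
Step 5: cheapest edge leaving the tree is F I (10); add I.
Step 6: cheapest edge leaving the tree is H J (10); add J.
Vertex order: D, F, H, G, E, I, J. The 7th vertex is J.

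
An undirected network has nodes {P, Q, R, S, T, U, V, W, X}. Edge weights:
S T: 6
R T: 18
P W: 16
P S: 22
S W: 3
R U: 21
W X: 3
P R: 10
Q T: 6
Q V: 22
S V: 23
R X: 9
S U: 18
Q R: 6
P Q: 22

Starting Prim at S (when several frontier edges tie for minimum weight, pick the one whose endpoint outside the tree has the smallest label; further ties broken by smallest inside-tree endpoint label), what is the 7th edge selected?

Grow the tree from S using Prim:
Step 1: cheapest edge leaving the tree is S W (3); add W.
Step 2: cheapest edge leaving the tree is W X (3); add X.
Step 3: cheapest edge leaving the tree is S T (6); add T.
Step 4: cheapest edge leaving the tree is Q T (6); add Q.
Step 5: cheapest edge leaving the tree is Q R (6); add R.
Step 6: cheapest edge leaving the tree is P R (10); add P.
Step 7: cheapest edge leaving the tree is S U (18); add U.
Step 8: cheapest edge leaving the tree is Q V (22); add V.
The 7th edge added is S U.

S-U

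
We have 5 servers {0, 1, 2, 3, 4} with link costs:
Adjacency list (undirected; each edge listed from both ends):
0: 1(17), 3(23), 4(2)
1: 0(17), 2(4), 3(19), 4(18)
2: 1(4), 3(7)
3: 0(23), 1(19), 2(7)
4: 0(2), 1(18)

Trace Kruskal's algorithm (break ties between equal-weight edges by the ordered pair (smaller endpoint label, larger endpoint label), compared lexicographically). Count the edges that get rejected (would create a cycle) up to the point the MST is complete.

Sort edges by weight, then run Kruskal:
0–4 (2): add — endpoints in different components.
1–2 (4): add — endpoints in different components.
2–3 (7): add — endpoints in different components.
0–1 (17): add — endpoints in different components.
Edges rejected before the tree was complete: 0.

0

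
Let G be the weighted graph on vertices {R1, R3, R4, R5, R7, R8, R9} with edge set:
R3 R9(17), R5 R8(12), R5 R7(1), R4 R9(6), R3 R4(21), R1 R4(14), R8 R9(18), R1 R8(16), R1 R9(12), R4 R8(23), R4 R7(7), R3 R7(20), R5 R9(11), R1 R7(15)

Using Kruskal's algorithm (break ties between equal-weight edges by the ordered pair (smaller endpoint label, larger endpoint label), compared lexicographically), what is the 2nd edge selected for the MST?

R4-R9

Sort edges by weight, then run Kruskal:
R5 R7 (1): add — endpoints in different components.
R4 R9 (6): add — endpoints in different components.
R4 R7 (7): add — endpoints in different components.
R5 R9 (11): skip — R5 and R9 already connected.
R1 R9 (12): add — endpoints in different components.
R5 R8 (12): add — endpoints in different components.
R1 R4 (14): skip — R4 and R1 already connected.
R1 R7 (15): skip — R7 and R1 already connected.
R1 R8 (16): skip — R8 and R1 already connected.
R3 R9 (17): add — endpoints in different components.
The 2nd edge added is R4 R9.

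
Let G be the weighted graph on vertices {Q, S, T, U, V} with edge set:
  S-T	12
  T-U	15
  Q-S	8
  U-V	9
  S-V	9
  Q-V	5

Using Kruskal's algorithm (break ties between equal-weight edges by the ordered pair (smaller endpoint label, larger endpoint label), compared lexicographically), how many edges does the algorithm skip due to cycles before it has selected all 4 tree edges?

Kruskal's algorithm — process edges by increasing weight (ties by edge label):
Q-V (5): add — endpoints in different components.
Q-S (8): add — endpoints in different components.
S-V (9): skip — S and V already connected.
U-V (9): add — endpoints in different components.
S-T (12): add — endpoints in different components.
Edges rejected before the tree was complete: 1.

1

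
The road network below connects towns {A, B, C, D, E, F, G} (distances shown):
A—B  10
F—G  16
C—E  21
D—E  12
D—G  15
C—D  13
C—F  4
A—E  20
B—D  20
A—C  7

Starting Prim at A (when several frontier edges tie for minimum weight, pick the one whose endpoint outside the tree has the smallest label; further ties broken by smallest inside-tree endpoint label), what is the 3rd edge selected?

A-B

Prim, starting at A.
Step 1: frontier [A—C 7, A—B 10, A—E 20] → take A—C (7); add C.
Step 2: frontier [A—B 10, A—E 20, C—F 4, C—D 13, C—E 21] → take C—F (4); add F.
Step 3: frontier [A—B 10, A—E 20, C—D 13, C—E 21, F—G 16] → take A—B (10); add B.
Step 4: frontier [A—E 20, B—D 20, C—D 13, C—E 21, F—G 16] → take C—D (13); add D.
Step 5: frontier [A—E 20, C—E 21, D—E 12, D—G 15, F—G 16] → take D—E (12); add E.
Step 6: frontier [D—G 15, F—G 16] → take D—G (15); add G.
The 3rd edge added is A—B.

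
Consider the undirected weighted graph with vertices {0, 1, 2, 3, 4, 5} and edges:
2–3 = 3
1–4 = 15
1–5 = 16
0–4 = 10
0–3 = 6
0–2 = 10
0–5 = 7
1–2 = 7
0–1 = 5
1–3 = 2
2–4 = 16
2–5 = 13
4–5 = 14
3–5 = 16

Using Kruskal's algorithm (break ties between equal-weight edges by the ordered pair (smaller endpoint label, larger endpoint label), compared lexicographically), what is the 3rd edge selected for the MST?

Kruskal: consider edges lightest-first.
1–3 (2): add — endpoints in different components.
2–3 (3): add — endpoints in different components.
0–1 (5): add — endpoints in different components.
0–3 (6): skip — 0 and 3 already connected.
0–5 (7): add — endpoints in different components.
1–2 (7): skip — 1 and 2 already connected.
0–2 (10): skip — 0 and 2 already connected.
0–4 (10): add — endpoints in different components.
The 3rd edge added is 0–1.

0-1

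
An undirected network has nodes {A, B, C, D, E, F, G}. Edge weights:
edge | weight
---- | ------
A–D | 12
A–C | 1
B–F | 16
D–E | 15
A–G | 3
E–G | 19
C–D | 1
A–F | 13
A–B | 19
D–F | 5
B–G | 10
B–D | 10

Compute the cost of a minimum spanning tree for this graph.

35

Grow the tree from D using Prim:
Step 1: cheapest edge leaving the tree is C–D (1); add C.
Step 2: cheapest edge leaving the tree is A–C (1); add A.
Step 3: cheapest edge leaving the tree is A–G (3); add G.
Step 4: cheapest edge leaving the tree is D–F (5); add F.
Step 5: cheapest edge leaving the tree is B–D (10); add B.
Step 6: cheapest edge leaving the tree is D–E (15); add E.
MST edges: C–D, A–C, A–G, D–F, B–D, D–E; total weight 1+1+3+5+10+15 = 35.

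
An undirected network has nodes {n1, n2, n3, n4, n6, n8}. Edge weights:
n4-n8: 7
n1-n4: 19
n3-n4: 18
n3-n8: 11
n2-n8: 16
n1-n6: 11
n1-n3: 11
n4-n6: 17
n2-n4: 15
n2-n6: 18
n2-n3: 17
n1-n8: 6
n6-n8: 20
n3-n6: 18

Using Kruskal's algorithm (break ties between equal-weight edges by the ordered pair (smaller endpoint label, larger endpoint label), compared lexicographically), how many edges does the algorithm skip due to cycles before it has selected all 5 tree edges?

1

Sort edges by weight, then run Kruskal:
n1-n8 (6): add — endpoints in different components.
n4-n8 (7): add — endpoints in different components.
n1-n3 (11): add — endpoints in different components.
n1-n6 (11): add — endpoints in different components.
n3-n8 (11): skip — n3 and n8 already connected.
n2-n4 (15): add — endpoints in different components.
Edges rejected before the tree was complete: 1.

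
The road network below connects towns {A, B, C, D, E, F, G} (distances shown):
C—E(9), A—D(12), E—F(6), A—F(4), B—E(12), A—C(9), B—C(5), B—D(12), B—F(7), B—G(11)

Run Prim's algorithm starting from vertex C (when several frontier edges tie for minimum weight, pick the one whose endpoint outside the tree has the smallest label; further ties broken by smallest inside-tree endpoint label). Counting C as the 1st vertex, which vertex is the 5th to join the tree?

E

Prim's algorithm from C:
Step 1: frontier [B—C 5, A—C 9, C—E 9] → take B—C (5); add B.
Step 2: frontier [B—F 7, B—G 11, B—D 12, B—E 12, A—C 9, C—E 9] → take B—F (7); add F.
Step 3: frontier [B—G 11, B—D 12, B—E 12, A—C 9, C—E 9, A—F 4, E—F 6] → take A—F (4); add A.
Step 4: frontier [A—D 12, B—G 11, B—D 12, B—E 12, C—E 9, E—F 6] → take E—F (6); add E.
Step 5: frontier [A—D 12, B—G 11, B—D 12] → take B—G (11); add G.
Step 6: frontier [A—D 12, B—D 12] → take A—D (12); add D.
Vertex order: C, B, F, A, E, G, D. The 5th vertex is E.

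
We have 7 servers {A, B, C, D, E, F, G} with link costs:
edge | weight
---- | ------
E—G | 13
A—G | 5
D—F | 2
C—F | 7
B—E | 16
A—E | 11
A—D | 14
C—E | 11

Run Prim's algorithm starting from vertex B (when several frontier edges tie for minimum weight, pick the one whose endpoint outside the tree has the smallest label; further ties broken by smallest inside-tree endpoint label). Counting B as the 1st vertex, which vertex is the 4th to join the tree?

G

Prim, starting at B.
Step 1: frontier [B—E 16] → take B—E (16); add E.
Step 2: frontier [A—E 11, C—E 11, E—G 13] → take A—E (11); add A.
Step 3: frontier [A—G 5, A—D 14, C—E 11, E—G 13] → take A—G (5); add G.
Step 4: frontier [A—D 14, C—E 11] → take C—E (11); add C.
Step 5: frontier [A—D 14, C—F 7] → take C—F (7); add F.
Step 6: frontier [A—D 14, D—F 2] → take D—F (2); add D.
Vertex order: B, E, A, G, C, F, D. The 4th vertex is G.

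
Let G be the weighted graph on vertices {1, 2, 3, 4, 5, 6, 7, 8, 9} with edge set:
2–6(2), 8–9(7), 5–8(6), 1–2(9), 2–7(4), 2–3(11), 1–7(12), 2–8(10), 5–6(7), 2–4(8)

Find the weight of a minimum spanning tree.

Sort edges by weight, then run Kruskal:
2–6 (2): add — endpoints in different components.
2–7 (4): add — endpoints in different components.
5–8 (6): add — endpoints in different components.
5–6 (7): add — endpoints in different components.
8–9 (7): add — endpoints in different components.
2–4 (8): add — endpoints in different components.
1–2 (9): add — endpoints in different components.
2–8 (10): skip — 2 and 8 already connected.
2–3 (11): add — endpoints in different components.
MST edges: 2–6, 2–7, 5–8, 5–6, 8–9, 2–4, 1–2, 2–3; total weight 2+4+6+7+7+8+9+11 = 54.

54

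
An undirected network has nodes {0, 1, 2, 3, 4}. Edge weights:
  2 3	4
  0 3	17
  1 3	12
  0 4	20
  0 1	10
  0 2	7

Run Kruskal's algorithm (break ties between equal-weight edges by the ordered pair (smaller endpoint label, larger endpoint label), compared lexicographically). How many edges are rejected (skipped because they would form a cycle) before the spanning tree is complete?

2

Kruskal: consider edges lightest-first.
2 3 (4): add — endpoints in different components.
0 2 (7): add — endpoints in different components.
0 1 (10): add — endpoints in different components.
1 3 (12): skip — 1 and 3 already connected.
0 3 (17): skip — 0 and 3 already connected.
0 4 (20): add — endpoints in different components.
Edges rejected before the tree was complete: 2.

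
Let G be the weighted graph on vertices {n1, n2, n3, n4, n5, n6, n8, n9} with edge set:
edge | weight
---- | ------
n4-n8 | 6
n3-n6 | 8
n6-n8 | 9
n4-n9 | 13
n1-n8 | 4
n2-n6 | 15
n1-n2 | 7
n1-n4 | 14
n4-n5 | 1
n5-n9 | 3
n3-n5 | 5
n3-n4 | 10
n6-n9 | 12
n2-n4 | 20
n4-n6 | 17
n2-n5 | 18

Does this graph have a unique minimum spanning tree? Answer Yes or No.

Yes

Sort edges by weight, then run Kruskal:
n4-n5 (1): add — endpoints in different components.
n5-n9 (3): add — endpoints in different components.
n1-n8 (4): add — endpoints in different components.
n3-n5 (5): add — endpoints in different components.
n4-n8 (6): add — endpoints in different components.
n1-n2 (7): add — endpoints in different components.
n3-n6 (8): add — endpoints in different components.
Every non-tree edge has weight strictly greater than the heaviest edge on the tree path between its endpoints, so the MST is unique.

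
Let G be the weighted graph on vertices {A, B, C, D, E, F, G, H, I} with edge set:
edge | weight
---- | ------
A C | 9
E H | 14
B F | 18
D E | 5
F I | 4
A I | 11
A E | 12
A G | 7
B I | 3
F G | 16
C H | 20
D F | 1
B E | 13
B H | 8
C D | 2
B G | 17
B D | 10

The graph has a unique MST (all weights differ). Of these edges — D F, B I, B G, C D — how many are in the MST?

3

Sort edges by weight, then run Kruskal:
D F (1): add — endpoints in different components.
C D (2): add — endpoints in different components.
B I (3): add — endpoints in different components.
F I (4): add — endpoints in different components.
D E (5): add — endpoints in different components.
A G (7): add — endpoints in different components.
B H (8): add — endpoints in different components.
A C (9): add — endpoints in different components.
MST edge set: {D F, C D, B I, F I, D E, A G, B H, A C}.
Of the listed edges, {D F, B I, C D} are in the MST → 3.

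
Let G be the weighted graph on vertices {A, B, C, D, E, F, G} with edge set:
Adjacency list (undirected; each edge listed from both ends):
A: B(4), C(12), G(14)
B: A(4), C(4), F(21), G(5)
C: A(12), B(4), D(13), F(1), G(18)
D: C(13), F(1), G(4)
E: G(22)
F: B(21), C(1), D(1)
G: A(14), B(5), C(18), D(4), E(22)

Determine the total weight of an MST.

Sort edges by weight, then run Kruskal:
C—F (1): add. Components now {A} {B} {C,F} {D} {E} {G}
D—F (1): add. Components now {A} {B} {C,D,F} {E} {G}
A—B (4): add. Components now {A,B} {C,D,F} {E} {G}
B—C (4): add. Components now {A,B,C,D,F} {E} {G}
D—G (4): add. Components now {A,B,C,D,F,G} {E}
B—G (5): skip — B and G already connected.
A—C (12): skip — A and C already connected.
C—D (13): skip — C and D already connected.
A—G (14): skip — A and G already connected.
C—G (18): skip — C and G already connected.
B—F (21): skip — B and F already connected.
E—G (22): add. Components now {A,B,C,D,E,F,G}
MST edges: C—F, D—F, A—B, B—C, D—G, E—G; total weight 1+1+4+4+4+22 = 36.

36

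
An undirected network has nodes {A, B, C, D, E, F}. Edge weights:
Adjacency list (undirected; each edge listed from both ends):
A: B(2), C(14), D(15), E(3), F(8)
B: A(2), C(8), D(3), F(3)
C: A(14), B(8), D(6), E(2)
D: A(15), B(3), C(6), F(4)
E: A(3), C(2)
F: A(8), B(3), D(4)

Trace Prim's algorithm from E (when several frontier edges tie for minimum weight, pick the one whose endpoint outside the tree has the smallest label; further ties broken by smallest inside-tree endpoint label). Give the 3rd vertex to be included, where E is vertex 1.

Grow the tree from E using Prim:
Step 1: frontier [C—E 2, A—E 3] → take C—E (2); add C.
Step 2: frontier [C—D 6, B—C 8, A—C 14, A—E 3] → take A—E (3); add A.
Step 3: frontier [A—B 2, A—F 8, A—D 15, C—D 6, B—C 8] → take A—B (2); add B.
Step 4: frontier [A—F 8, A—D 15, B—D 3, B—F 3, C—D 6] → take B—D (3); add D.
Step 5: frontier [A—F 8, B—F 3, D—F 4] → take B—F (3); add F.
Vertex order: E, C, A, B, D, F. The 3rd vertex is A.

A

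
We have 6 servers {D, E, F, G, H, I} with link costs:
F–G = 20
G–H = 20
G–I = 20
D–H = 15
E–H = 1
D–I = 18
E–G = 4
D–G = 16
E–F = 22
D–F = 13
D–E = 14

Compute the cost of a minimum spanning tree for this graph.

Prim, starting at I.
Step 1: frontier [D–I 18, G–I 20] → take D–I (18); add D.
Step 2: frontier [D–F 13, D–E 14, D–H 15, D–G 16, G–I 20] → take D–F (13); add F.
Step 3: frontier [D–E 14, D–H 15, D–G 16, F–G 20, E–F 22, G–I 20] → take D–E (14); add E.
Step 4: frontier [D–H 15, D–G 16, E–H 1, E–G 4, F–G 20, G–I 20] → take E–H (1); add H.
Step 5: frontier [D–G 16, E–G 4, F–G 20, G–H 20, G–I 20] → take E–G (4); add G.
MST edges: D–I, D–F, D–E, E–H, E–G; total weight 18+13+14+1+4 = 50.

50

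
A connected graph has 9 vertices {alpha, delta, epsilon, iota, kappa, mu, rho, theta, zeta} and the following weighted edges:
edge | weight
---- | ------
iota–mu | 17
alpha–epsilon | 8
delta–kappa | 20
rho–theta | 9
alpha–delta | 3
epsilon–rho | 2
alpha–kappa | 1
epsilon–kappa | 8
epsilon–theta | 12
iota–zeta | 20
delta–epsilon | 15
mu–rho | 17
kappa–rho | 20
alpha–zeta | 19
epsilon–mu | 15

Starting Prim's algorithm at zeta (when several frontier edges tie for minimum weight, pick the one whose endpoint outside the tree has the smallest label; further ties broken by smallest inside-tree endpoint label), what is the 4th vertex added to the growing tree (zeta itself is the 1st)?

Grow the tree from zeta using Prim:
Step 1: cheapest edge leaving the tree is alpha–zeta (19); add alpha.
Step 2: cheapest edge leaving the tree is alpha–kappa (1); add kappa.
Step 3: cheapest edge leaving the tree is alpha–delta (3); add delta.
Step 4: cheapest edge leaving the tree is alpha–epsilon (8); add epsilon.
Step 5: cheapest edge leaving the tree is epsilon–rho (2); add rho.
Step 6: cheapest edge leaving the tree is rho–theta (9); add theta.
Step 7: cheapest edge leaving the tree is epsilon–mu (15); add mu.
Step 8: cheapest edge leaving the tree is iota–mu (17); add iota.
Vertex order: zeta, alpha, kappa, delta, epsilon, rho, theta, mu, iota. The 4th vertex is delta.

delta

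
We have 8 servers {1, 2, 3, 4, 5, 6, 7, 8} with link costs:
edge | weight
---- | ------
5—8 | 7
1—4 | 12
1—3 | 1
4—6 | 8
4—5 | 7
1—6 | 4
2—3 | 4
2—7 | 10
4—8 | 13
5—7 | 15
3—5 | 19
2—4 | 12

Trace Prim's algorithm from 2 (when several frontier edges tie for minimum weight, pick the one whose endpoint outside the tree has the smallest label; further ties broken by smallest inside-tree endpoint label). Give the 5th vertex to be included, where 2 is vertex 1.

Prim, starting at 2.
Step 1: cheapest edge leaving the tree is 2—3 (4); add 3.
Step 2: cheapest edge leaving the tree is 1—3 (1); add 1.
Step 3: cheapest edge leaving the tree is 1—6 (4); add 6.
Step 4: cheapest edge leaving the tree is 4—6 (8); add 4.
Step 5: cheapest edge leaving the tree is 4—5 (7); add 5.
Step 6: cheapest edge leaving the tree is 5—8 (7); add 8.
Step 7: cheapest edge leaving the tree is 2—7 (10); add 7.
Vertex order: 2, 3, 1, 6, 4, 5, 8, 7. The 5th vertex is 4.

4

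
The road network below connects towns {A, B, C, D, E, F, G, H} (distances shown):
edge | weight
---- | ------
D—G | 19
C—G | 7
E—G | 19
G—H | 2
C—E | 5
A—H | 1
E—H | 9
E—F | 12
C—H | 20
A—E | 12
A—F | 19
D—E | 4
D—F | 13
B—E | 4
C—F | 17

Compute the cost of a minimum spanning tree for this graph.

35

Sort edges by weight, then run Kruskal:
A—H (1): add — endpoints in different components.
G—H (2): add — endpoints in different components.
B—E (4): add — endpoints in different components.
D—E (4): add — endpoints in different components.
C—E (5): add — endpoints in different components.
C—G (7): add — endpoints in different components.
E—H (9): skip — E and H already connected.
A—E (12): skip — A and E already connected.
E—F (12): add — endpoints in different components.
MST edges: A—H, G—H, B—E, D—E, C—E, C—G, E—F; total weight 1+2+4+4+5+7+12 = 35.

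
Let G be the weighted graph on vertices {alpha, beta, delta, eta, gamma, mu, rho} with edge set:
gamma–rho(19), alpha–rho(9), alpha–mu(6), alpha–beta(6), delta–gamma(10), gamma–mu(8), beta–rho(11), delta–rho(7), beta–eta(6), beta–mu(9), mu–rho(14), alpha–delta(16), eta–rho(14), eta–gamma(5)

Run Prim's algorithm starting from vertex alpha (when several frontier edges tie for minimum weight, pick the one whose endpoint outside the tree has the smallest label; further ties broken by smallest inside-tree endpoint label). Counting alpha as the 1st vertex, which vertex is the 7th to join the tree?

delta

Prim's algorithm from alpha:
Step 1: cheapest edge leaving the tree is alpha–beta (6); add beta.
Step 2: cheapest edge leaving the tree is beta–eta (6); add eta.
Step 3: cheapest edge leaving the tree is eta–gamma (5); add gamma.
Step 4: cheapest edge leaving the tree is alpha–mu (6); add mu.
Step 5: cheapest edge leaving the tree is alpha–rho (9); add rho.
Step 6: cheapest edge leaving the tree is delta–rho (7); add delta.
Vertex order: alpha, beta, eta, gamma, mu, rho, delta. The 7th vertex is delta.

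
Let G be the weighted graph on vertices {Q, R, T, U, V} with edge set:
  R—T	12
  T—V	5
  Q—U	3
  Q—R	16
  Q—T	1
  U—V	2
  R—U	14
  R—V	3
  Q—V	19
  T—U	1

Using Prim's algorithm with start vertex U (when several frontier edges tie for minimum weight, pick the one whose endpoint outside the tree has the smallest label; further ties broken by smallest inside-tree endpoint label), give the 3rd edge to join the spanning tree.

Grow the tree from U using Prim:
Step 1: cheapest edge leaving the tree is T—U (1); add T.
Step 2: cheapest edge leaving the tree is Q—T (1); add Q.
Step 3: cheapest edge leaving the tree is U—V (2); add V.
Step 4: cheapest edge leaving the tree is R—V (3); add R.
The 3rd edge added is U—V.

U-V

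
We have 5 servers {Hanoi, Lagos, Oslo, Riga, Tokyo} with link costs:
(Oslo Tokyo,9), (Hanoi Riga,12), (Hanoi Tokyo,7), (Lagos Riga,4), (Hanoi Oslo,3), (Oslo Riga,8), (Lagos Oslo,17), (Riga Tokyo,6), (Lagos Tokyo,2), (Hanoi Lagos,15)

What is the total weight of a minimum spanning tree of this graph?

Prim's algorithm from Riga:
Step 1: frontier [Lagos Riga 4, Riga Tokyo 6, Oslo Riga 8, Hanoi Riga 12] → take Lagos Riga (4); add Lagos.
Step 2: frontier [Lagos Tokyo 2, Hanoi Lagos 15, Lagos Oslo 17, Riga Tokyo 6, Oslo Riga 8, Hanoi Riga 12] → take Lagos Tokyo (2); add Tokyo.
Step 3: frontier [Hanoi Lagos 15, Lagos Oslo 17, Oslo Riga 8, Hanoi Riga 12, Hanoi Tokyo 7, Oslo Tokyo 9] → take Hanoi Tokyo (7); add Hanoi.
Step 4: frontier [Hanoi Oslo 3, Lagos Oslo 17, Oslo Riga 8, Oslo Tokyo 9] → take Hanoi Oslo (3); add Oslo.
MST edges: Lagos Riga, Lagos Tokyo, Hanoi Tokyo, Hanoi Oslo; total weight 4+2+7+3 = 16.

16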